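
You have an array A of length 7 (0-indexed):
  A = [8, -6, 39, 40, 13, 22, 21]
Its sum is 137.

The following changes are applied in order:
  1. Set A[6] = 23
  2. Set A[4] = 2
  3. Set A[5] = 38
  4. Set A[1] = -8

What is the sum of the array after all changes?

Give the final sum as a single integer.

Answer: 142

Derivation:
Initial sum: 137
Change 1: A[6] 21 -> 23, delta = 2, sum = 139
Change 2: A[4] 13 -> 2, delta = -11, sum = 128
Change 3: A[5] 22 -> 38, delta = 16, sum = 144
Change 4: A[1] -6 -> -8, delta = -2, sum = 142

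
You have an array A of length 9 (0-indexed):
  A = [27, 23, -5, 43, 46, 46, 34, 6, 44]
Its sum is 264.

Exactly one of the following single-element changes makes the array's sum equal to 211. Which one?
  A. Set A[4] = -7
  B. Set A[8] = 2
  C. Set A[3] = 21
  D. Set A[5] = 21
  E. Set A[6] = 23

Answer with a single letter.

Option A: A[4] 46->-7, delta=-53, new_sum=264+(-53)=211 <-- matches target
Option B: A[8] 44->2, delta=-42, new_sum=264+(-42)=222
Option C: A[3] 43->21, delta=-22, new_sum=264+(-22)=242
Option D: A[5] 46->21, delta=-25, new_sum=264+(-25)=239
Option E: A[6] 34->23, delta=-11, new_sum=264+(-11)=253

Answer: A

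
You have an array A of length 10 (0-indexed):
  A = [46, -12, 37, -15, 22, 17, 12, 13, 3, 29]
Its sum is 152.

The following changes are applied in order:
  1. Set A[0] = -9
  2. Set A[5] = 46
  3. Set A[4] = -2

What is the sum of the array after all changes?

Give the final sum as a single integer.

Answer: 102

Derivation:
Initial sum: 152
Change 1: A[0] 46 -> -9, delta = -55, sum = 97
Change 2: A[5] 17 -> 46, delta = 29, sum = 126
Change 3: A[4] 22 -> -2, delta = -24, sum = 102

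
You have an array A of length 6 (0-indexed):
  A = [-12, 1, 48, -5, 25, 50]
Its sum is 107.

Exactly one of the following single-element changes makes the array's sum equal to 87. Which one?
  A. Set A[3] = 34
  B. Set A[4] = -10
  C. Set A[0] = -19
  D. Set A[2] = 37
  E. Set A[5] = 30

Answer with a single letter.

Answer: E

Derivation:
Option A: A[3] -5->34, delta=39, new_sum=107+(39)=146
Option B: A[4] 25->-10, delta=-35, new_sum=107+(-35)=72
Option C: A[0] -12->-19, delta=-7, new_sum=107+(-7)=100
Option D: A[2] 48->37, delta=-11, new_sum=107+(-11)=96
Option E: A[5] 50->30, delta=-20, new_sum=107+(-20)=87 <-- matches target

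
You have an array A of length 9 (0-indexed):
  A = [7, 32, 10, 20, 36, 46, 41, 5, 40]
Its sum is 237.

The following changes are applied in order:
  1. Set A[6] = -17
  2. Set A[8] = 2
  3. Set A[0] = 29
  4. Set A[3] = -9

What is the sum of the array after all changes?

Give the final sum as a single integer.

Answer: 134

Derivation:
Initial sum: 237
Change 1: A[6] 41 -> -17, delta = -58, sum = 179
Change 2: A[8] 40 -> 2, delta = -38, sum = 141
Change 3: A[0] 7 -> 29, delta = 22, sum = 163
Change 4: A[3] 20 -> -9, delta = -29, sum = 134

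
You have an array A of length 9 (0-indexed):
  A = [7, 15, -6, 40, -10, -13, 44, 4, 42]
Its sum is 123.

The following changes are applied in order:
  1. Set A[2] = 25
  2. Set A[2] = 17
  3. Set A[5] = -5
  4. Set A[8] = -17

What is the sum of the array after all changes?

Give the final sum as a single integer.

Initial sum: 123
Change 1: A[2] -6 -> 25, delta = 31, sum = 154
Change 2: A[2] 25 -> 17, delta = -8, sum = 146
Change 3: A[5] -13 -> -5, delta = 8, sum = 154
Change 4: A[8] 42 -> -17, delta = -59, sum = 95

Answer: 95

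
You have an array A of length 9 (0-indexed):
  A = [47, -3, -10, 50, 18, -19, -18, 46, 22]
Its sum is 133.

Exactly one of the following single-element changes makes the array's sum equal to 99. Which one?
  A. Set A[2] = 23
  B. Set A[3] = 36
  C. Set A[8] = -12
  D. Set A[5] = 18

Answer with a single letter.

Option A: A[2] -10->23, delta=33, new_sum=133+(33)=166
Option B: A[3] 50->36, delta=-14, new_sum=133+(-14)=119
Option C: A[8] 22->-12, delta=-34, new_sum=133+(-34)=99 <-- matches target
Option D: A[5] -19->18, delta=37, new_sum=133+(37)=170

Answer: C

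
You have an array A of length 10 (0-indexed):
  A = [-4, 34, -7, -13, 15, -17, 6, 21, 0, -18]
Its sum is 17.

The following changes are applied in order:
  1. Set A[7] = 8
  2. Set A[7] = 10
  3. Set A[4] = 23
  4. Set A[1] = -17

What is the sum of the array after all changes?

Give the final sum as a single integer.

Answer: -37

Derivation:
Initial sum: 17
Change 1: A[7] 21 -> 8, delta = -13, sum = 4
Change 2: A[7] 8 -> 10, delta = 2, sum = 6
Change 3: A[4] 15 -> 23, delta = 8, sum = 14
Change 4: A[1] 34 -> -17, delta = -51, sum = -37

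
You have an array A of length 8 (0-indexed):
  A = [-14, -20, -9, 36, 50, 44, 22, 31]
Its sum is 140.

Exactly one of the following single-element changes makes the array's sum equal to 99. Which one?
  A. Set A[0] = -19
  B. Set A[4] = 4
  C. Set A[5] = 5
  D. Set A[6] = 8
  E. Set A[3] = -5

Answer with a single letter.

Option A: A[0] -14->-19, delta=-5, new_sum=140+(-5)=135
Option B: A[4] 50->4, delta=-46, new_sum=140+(-46)=94
Option C: A[5] 44->5, delta=-39, new_sum=140+(-39)=101
Option D: A[6] 22->8, delta=-14, new_sum=140+(-14)=126
Option E: A[3] 36->-5, delta=-41, new_sum=140+(-41)=99 <-- matches target

Answer: E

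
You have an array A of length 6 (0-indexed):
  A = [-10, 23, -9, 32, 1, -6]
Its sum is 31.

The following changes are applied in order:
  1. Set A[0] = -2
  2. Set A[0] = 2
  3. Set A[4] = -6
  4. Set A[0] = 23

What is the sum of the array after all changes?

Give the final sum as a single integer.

Answer: 57

Derivation:
Initial sum: 31
Change 1: A[0] -10 -> -2, delta = 8, sum = 39
Change 2: A[0] -2 -> 2, delta = 4, sum = 43
Change 3: A[4] 1 -> -6, delta = -7, sum = 36
Change 4: A[0] 2 -> 23, delta = 21, sum = 57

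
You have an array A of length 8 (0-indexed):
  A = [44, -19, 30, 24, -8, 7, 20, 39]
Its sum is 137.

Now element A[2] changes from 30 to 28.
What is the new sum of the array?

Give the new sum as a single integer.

Answer: 135

Derivation:
Old value at index 2: 30
New value at index 2: 28
Delta = 28 - 30 = -2
New sum = old_sum + delta = 137 + (-2) = 135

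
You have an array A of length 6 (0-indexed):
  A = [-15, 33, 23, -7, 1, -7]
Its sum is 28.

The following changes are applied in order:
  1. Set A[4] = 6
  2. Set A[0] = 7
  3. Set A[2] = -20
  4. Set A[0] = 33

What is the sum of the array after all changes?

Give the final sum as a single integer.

Initial sum: 28
Change 1: A[4] 1 -> 6, delta = 5, sum = 33
Change 2: A[0] -15 -> 7, delta = 22, sum = 55
Change 3: A[2] 23 -> -20, delta = -43, sum = 12
Change 4: A[0] 7 -> 33, delta = 26, sum = 38

Answer: 38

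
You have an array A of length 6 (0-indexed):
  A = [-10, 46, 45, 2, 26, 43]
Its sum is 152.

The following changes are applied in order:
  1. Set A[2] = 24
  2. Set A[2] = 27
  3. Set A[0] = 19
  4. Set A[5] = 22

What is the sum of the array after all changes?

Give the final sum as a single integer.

Initial sum: 152
Change 1: A[2] 45 -> 24, delta = -21, sum = 131
Change 2: A[2] 24 -> 27, delta = 3, sum = 134
Change 3: A[0] -10 -> 19, delta = 29, sum = 163
Change 4: A[5] 43 -> 22, delta = -21, sum = 142

Answer: 142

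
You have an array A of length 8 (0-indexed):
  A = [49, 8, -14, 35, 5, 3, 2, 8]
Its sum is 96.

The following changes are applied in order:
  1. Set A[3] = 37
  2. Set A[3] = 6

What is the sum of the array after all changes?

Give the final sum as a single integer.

Initial sum: 96
Change 1: A[3] 35 -> 37, delta = 2, sum = 98
Change 2: A[3] 37 -> 6, delta = -31, sum = 67

Answer: 67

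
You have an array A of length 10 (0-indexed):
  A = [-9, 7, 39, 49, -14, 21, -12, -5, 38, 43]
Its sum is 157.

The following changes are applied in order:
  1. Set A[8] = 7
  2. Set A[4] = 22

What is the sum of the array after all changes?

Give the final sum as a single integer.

Answer: 162

Derivation:
Initial sum: 157
Change 1: A[8] 38 -> 7, delta = -31, sum = 126
Change 2: A[4] -14 -> 22, delta = 36, sum = 162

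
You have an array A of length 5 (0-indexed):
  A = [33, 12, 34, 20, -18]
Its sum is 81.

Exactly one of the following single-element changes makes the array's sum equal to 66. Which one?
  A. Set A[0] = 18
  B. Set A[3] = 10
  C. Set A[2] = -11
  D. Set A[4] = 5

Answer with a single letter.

Answer: A

Derivation:
Option A: A[0] 33->18, delta=-15, new_sum=81+(-15)=66 <-- matches target
Option B: A[3] 20->10, delta=-10, new_sum=81+(-10)=71
Option C: A[2] 34->-11, delta=-45, new_sum=81+(-45)=36
Option D: A[4] -18->5, delta=23, new_sum=81+(23)=104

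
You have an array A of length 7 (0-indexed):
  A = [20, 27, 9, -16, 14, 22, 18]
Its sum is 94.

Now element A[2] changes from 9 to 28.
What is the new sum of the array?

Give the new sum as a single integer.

Old value at index 2: 9
New value at index 2: 28
Delta = 28 - 9 = 19
New sum = old_sum + delta = 94 + (19) = 113

Answer: 113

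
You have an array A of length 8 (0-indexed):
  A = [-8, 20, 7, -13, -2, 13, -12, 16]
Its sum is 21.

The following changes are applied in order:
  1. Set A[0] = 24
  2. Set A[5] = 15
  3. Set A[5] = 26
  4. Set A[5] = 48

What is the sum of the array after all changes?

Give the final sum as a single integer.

Initial sum: 21
Change 1: A[0] -8 -> 24, delta = 32, sum = 53
Change 2: A[5] 13 -> 15, delta = 2, sum = 55
Change 3: A[5] 15 -> 26, delta = 11, sum = 66
Change 4: A[5] 26 -> 48, delta = 22, sum = 88

Answer: 88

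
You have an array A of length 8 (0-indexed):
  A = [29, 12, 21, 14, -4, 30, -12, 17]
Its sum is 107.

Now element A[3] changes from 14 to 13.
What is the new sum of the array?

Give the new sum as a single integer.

Answer: 106

Derivation:
Old value at index 3: 14
New value at index 3: 13
Delta = 13 - 14 = -1
New sum = old_sum + delta = 107 + (-1) = 106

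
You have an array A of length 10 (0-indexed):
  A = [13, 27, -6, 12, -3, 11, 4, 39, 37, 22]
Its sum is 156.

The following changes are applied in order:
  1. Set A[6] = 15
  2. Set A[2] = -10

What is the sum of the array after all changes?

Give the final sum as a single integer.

Answer: 163

Derivation:
Initial sum: 156
Change 1: A[6] 4 -> 15, delta = 11, sum = 167
Change 2: A[2] -6 -> -10, delta = -4, sum = 163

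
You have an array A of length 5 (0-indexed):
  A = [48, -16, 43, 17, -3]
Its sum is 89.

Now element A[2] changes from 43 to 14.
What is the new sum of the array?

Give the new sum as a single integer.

Old value at index 2: 43
New value at index 2: 14
Delta = 14 - 43 = -29
New sum = old_sum + delta = 89 + (-29) = 60

Answer: 60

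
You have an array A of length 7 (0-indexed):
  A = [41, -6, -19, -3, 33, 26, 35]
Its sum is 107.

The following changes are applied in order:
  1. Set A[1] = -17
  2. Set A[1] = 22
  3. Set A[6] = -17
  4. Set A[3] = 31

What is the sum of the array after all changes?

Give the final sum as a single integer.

Initial sum: 107
Change 1: A[1] -6 -> -17, delta = -11, sum = 96
Change 2: A[1] -17 -> 22, delta = 39, sum = 135
Change 3: A[6] 35 -> -17, delta = -52, sum = 83
Change 4: A[3] -3 -> 31, delta = 34, sum = 117

Answer: 117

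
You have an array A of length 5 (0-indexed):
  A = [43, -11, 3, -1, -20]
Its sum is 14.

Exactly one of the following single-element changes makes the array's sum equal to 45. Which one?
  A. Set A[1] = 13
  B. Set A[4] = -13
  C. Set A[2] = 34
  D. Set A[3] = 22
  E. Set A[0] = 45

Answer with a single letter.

Answer: C

Derivation:
Option A: A[1] -11->13, delta=24, new_sum=14+(24)=38
Option B: A[4] -20->-13, delta=7, new_sum=14+(7)=21
Option C: A[2] 3->34, delta=31, new_sum=14+(31)=45 <-- matches target
Option D: A[3] -1->22, delta=23, new_sum=14+(23)=37
Option E: A[0] 43->45, delta=2, new_sum=14+(2)=16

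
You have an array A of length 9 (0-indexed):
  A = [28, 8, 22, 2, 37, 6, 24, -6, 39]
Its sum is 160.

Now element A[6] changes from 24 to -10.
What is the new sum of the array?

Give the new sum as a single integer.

Answer: 126

Derivation:
Old value at index 6: 24
New value at index 6: -10
Delta = -10 - 24 = -34
New sum = old_sum + delta = 160 + (-34) = 126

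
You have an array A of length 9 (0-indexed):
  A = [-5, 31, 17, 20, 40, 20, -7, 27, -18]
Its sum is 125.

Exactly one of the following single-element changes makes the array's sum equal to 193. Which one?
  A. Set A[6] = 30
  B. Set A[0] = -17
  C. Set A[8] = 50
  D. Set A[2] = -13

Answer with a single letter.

Answer: C

Derivation:
Option A: A[6] -7->30, delta=37, new_sum=125+(37)=162
Option B: A[0] -5->-17, delta=-12, new_sum=125+(-12)=113
Option C: A[8] -18->50, delta=68, new_sum=125+(68)=193 <-- matches target
Option D: A[2] 17->-13, delta=-30, new_sum=125+(-30)=95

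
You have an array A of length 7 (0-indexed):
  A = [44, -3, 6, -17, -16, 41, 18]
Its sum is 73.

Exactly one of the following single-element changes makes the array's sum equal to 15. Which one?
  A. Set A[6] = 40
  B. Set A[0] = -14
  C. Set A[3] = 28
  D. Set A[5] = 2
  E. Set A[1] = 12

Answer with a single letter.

Answer: B

Derivation:
Option A: A[6] 18->40, delta=22, new_sum=73+(22)=95
Option B: A[0] 44->-14, delta=-58, new_sum=73+(-58)=15 <-- matches target
Option C: A[3] -17->28, delta=45, new_sum=73+(45)=118
Option D: A[5] 41->2, delta=-39, new_sum=73+(-39)=34
Option E: A[1] -3->12, delta=15, new_sum=73+(15)=88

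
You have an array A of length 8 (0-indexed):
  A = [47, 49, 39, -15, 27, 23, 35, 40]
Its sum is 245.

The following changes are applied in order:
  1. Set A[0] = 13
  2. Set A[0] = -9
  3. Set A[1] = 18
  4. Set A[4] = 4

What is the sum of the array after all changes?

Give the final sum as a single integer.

Answer: 135

Derivation:
Initial sum: 245
Change 1: A[0] 47 -> 13, delta = -34, sum = 211
Change 2: A[0] 13 -> -9, delta = -22, sum = 189
Change 3: A[1] 49 -> 18, delta = -31, sum = 158
Change 4: A[4] 27 -> 4, delta = -23, sum = 135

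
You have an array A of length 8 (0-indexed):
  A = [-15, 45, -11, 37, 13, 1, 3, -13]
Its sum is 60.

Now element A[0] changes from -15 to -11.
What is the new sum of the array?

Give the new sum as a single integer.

Old value at index 0: -15
New value at index 0: -11
Delta = -11 - -15 = 4
New sum = old_sum + delta = 60 + (4) = 64

Answer: 64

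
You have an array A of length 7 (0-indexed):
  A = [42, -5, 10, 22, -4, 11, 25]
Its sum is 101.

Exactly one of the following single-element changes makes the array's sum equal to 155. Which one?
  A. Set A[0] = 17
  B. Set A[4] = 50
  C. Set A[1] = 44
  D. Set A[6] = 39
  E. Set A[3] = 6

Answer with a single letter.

Option A: A[0] 42->17, delta=-25, new_sum=101+(-25)=76
Option B: A[4] -4->50, delta=54, new_sum=101+(54)=155 <-- matches target
Option C: A[1] -5->44, delta=49, new_sum=101+(49)=150
Option D: A[6] 25->39, delta=14, new_sum=101+(14)=115
Option E: A[3] 22->6, delta=-16, new_sum=101+(-16)=85

Answer: B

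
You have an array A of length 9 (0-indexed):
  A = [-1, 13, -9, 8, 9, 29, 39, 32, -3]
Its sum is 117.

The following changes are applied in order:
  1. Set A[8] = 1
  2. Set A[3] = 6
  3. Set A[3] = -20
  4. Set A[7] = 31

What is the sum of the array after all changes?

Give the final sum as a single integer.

Answer: 92

Derivation:
Initial sum: 117
Change 1: A[8] -3 -> 1, delta = 4, sum = 121
Change 2: A[3] 8 -> 6, delta = -2, sum = 119
Change 3: A[3] 6 -> -20, delta = -26, sum = 93
Change 4: A[7] 32 -> 31, delta = -1, sum = 92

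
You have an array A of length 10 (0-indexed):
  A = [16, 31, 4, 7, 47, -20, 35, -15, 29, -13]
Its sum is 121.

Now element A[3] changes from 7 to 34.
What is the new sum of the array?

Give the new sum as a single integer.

Answer: 148

Derivation:
Old value at index 3: 7
New value at index 3: 34
Delta = 34 - 7 = 27
New sum = old_sum + delta = 121 + (27) = 148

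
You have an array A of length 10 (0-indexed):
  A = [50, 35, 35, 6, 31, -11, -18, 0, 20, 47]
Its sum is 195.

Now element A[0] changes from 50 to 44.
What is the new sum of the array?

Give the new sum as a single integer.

Old value at index 0: 50
New value at index 0: 44
Delta = 44 - 50 = -6
New sum = old_sum + delta = 195 + (-6) = 189

Answer: 189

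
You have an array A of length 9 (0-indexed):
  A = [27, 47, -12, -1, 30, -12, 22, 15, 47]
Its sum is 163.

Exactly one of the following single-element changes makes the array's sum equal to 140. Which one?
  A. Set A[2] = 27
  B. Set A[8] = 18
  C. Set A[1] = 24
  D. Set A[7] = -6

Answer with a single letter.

Answer: C

Derivation:
Option A: A[2] -12->27, delta=39, new_sum=163+(39)=202
Option B: A[8] 47->18, delta=-29, new_sum=163+(-29)=134
Option C: A[1] 47->24, delta=-23, new_sum=163+(-23)=140 <-- matches target
Option D: A[7] 15->-6, delta=-21, new_sum=163+(-21)=142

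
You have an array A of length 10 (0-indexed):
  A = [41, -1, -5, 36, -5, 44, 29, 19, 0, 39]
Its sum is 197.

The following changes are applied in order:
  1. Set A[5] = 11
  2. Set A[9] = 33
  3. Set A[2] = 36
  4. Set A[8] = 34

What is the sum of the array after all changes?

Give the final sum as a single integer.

Answer: 233

Derivation:
Initial sum: 197
Change 1: A[5] 44 -> 11, delta = -33, sum = 164
Change 2: A[9] 39 -> 33, delta = -6, sum = 158
Change 3: A[2] -5 -> 36, delta = 41, sum = 199
Change 4: A[8] 0 -> 34, delta = 34, sum = 233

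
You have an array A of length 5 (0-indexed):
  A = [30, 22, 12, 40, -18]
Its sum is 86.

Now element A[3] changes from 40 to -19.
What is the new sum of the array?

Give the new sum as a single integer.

Old value at index 3: 40
New value at index 3: -19
Delta = -19 - 40 = -59
New sum = old_sum + delta = 86 + (-59) = 27

Answer: 27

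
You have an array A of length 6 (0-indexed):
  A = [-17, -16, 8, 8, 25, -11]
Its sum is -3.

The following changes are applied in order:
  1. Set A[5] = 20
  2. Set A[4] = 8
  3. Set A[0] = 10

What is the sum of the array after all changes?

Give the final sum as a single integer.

Answer: 38

Derivation:
Initial sum: -3
Change 1: A[5] -11 -> 20, delta = 31, sum = 28
Change 2: A[4] 25 -> 8, delta = -17, sum = 11
Change 3: A[0] -17 -> 10, delta = 27, sum = 38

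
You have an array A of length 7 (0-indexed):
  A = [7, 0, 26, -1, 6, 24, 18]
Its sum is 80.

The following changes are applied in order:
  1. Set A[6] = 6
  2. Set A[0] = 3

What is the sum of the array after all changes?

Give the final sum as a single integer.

Answer: 64

Derivation:
Initial sum: 80
Change 1: A[6] 18 -> 6, delta = -12, sum = 68
Change 2: A[0] 7 -> 3, delta = -4, sum = 64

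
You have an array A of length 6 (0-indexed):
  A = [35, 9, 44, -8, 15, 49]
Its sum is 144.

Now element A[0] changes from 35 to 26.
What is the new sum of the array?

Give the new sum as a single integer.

Old value at index 0: 35
New value at index 0: 26
Delta = 26 - 35 = -9
New sum = old_sum + delta = 144 + (-9) = 135

Answer: 135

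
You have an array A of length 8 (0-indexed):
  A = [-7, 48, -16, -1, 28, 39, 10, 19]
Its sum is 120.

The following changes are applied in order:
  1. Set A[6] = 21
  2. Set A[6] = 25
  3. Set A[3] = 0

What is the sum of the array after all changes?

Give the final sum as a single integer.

Initial sum: 120
Change 1: A[6] 10 -> 21, delta = 11, sum = 131
Change 2: A[6] 21 -> 25, delta = 4, sum = 135
Change 3: A[3] -1 -> 0, delta = 1, sum = 136

Answer: 136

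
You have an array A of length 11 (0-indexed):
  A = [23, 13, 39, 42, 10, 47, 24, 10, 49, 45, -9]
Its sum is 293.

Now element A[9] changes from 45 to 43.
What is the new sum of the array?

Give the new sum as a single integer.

Old value at index 9: 45
New value at index 9: 43
Delta = 43 - 45 = -2
New sum = old_sum + delta = 293 + (-2) = 291

Answer: 291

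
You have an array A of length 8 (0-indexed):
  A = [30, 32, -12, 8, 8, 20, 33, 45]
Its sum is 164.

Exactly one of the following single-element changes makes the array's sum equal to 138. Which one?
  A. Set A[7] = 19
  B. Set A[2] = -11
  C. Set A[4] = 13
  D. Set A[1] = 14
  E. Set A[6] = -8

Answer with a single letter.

Answer: A

Derivation:
Option A: A[7] 45->19, delta=-26, new_sum=164+(-26)=138 <-- matches target
Option B: A[2] -12->-11, delta=1, new_sum=164+(1)=165
Option C: A[4] 8->13, delta=5, new_sum=164+(5)=169
Option D: A[1] 32->14, delta=-18, new_sum=164+(-18)=146
Option E: A[6] 33->-8, delta=-41, new_sum=164+(-41)=123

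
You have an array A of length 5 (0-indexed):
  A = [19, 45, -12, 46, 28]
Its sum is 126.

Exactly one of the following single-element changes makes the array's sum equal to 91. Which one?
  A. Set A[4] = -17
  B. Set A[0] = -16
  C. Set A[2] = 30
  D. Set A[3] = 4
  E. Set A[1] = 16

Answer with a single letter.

Answer: B

Derivation:
Option A: A[4] 28->-17, delta=-45, new_sum=126+(-45)=81
Option B: A[0] 19->-16, delta=-35, new_sum=126+(-35)=91 <-- matches target
Option C: A[2] -12->30, delta=42, new_sum=126+(42)=168
Option D: A[3] 46->4, delta=-42, new_sum=126+(-42)=84
Option E: A[1] 45->16, delta=-29, new_sum=126+(-29)=97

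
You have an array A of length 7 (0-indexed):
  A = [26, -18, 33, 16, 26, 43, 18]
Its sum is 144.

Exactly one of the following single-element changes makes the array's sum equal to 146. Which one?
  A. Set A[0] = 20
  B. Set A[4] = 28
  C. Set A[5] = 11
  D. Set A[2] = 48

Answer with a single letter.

Answer: B

Derivation:
Option A: A[0] 26->20, delta=-6, new_sum=144+(-6)=138
Option B: A[4] 26->28, delta=2, new_sum=144+(2)=146 <-- matches target
Option C: A[5] 43->11, delta=-32, new_sum=144+(-32)=112
Option D: A[2] 33->48, delta=15, new_sum=144+(15)=159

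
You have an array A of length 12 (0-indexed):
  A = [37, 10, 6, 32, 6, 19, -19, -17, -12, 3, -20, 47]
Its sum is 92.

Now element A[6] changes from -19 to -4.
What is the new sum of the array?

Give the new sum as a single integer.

Answer: 107

Derivation:
Old value at index 6: -19
New value at index 6: -4
Delta = -4 - -19 = 15
New sum = old_sum + delta = 92 + (15) = 107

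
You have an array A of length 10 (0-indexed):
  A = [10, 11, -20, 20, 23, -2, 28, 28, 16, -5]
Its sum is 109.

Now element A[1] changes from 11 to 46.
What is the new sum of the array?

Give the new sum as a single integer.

Old value at index 1: 11
New value at index 1: 46
Delta = 46 - 11 = 35
New sum = old_sum + delta = 109 + (35) = 144

Answer: 144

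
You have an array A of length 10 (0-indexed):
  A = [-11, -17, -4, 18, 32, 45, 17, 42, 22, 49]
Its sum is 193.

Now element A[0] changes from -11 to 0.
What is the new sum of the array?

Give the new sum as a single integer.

Answer: 204

Derivation:
Old value at index 0: -11
New value at index 0: 0
Delta = 0 - -11 = 11
New sum = old_sum + delta = 193 + (11) = 204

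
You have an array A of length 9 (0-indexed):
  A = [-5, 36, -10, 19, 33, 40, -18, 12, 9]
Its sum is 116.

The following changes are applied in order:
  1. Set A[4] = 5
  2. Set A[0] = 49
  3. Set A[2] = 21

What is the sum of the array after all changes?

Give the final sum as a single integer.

Initial sum: 116
Change 1: A[4] 33 -> 5, delta = -28, sum = 88
Change 2: A[0] -5 -> 49, delta = 54, sum = 142
Change 3: A[2] -10 -> 21, delta = 31, sum = 173

Answer: 173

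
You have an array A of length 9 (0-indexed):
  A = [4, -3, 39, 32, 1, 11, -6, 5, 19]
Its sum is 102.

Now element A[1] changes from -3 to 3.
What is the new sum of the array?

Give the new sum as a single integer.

Old value at index 1: -3
New value at index 1: 3
Delta = 3 - -3 = 6
New sum = old_sum + delta = 102 + (6) = 108

Answer: 108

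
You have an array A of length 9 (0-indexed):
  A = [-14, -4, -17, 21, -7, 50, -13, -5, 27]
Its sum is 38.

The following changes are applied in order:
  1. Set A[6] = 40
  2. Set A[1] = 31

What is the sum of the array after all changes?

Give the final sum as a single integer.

Answer: 126

Derivation:
Initial sum: 38
Change 1: A[6] -13 -> 40, delta = 53, sum = 91
Change 2: A[1] -4 -> 31, delta = 35, sum = 126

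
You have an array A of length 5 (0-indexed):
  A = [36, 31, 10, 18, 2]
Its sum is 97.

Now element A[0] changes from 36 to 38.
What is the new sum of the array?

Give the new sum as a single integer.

Answer: 99

Derivation:
Old value at index 0: 36
New value at index 0: 38
Delta = 38 - 36 = 2
New sum = old_sum + delta = 97 + (2) = 99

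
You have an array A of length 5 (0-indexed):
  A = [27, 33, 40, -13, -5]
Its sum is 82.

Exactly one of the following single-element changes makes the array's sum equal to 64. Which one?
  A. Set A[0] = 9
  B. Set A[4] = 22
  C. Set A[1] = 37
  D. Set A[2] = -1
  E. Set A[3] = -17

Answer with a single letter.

Option A: A[0] 27->9, delta=-18, new_sum=82+(-18)=64 <-- matches target
Option B: A[4] -5->22, delta=27, new_sum=82+(27)=109
Option C: A[1] 33->37, delta=4, new_sum=82+(4)=86
Option D: A[2] 40->-1, delta=-41, new_sum=82+(-41)=41
Option E: A[3] -13->-17, delta=-4, new_sum=82+(-4)=78

Answer: A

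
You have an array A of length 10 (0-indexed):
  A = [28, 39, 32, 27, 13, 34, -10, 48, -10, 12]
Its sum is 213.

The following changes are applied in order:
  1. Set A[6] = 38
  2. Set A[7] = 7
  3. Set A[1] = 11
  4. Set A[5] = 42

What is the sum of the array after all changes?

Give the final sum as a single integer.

Initial sum: 213
Change 1: A[6] -10 -> 38, delta = 48, sum = 261
Change 2: A[7] 48 -> 7, delta = -41, sum = 220
Change 3: A[1] 39 -> 11, delta = -28, sum = 192
Change 4: A[5] 34 -> 42, delta = 8, sum = 200

Answer: 200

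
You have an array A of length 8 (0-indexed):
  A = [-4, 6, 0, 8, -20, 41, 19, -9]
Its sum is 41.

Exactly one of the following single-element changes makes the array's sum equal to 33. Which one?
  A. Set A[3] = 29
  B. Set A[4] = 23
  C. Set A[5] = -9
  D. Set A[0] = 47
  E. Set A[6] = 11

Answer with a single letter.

Option A: A[3] 8->29, delta=21, new_sum=41+(21)=62
Option B: A[4] -20->23, delta=43, new_sum=41+(43)=84
Option C: A[5] 41->-9, delta=-50, new_sum=41+(-50)=-9
Option D: A[0] -4->47, delta=51, new_sum=41+(51)=92
Option E: A[6] 19->11, delta=-8, new_sum=41+(-8)=33 <-- matches target

Answer: E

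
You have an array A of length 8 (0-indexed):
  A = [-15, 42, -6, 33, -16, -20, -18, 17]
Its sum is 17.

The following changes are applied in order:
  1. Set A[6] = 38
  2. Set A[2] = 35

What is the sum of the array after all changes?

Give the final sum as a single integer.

Answer: 114

Derivation:
Initial sum: 17
Change 1: A[6] -18 -> 38, delta = 56, sum = 73
Change 2: A[2] -6 -> 35, delta = 41, sum = 114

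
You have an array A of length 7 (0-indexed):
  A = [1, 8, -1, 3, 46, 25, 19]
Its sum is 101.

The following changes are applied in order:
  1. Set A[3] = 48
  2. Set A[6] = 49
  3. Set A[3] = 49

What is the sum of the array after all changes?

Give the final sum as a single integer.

Answer: 177

Derivation:
Initial sum: 101
Change 1: A[3] 3 -> 48, delta = 45, sum = 146
Change 2: A[6] 19 -> 49, delta = 30, sum = 176
Change 3: A[3] 48 -> 49, delta = 1, sum = 177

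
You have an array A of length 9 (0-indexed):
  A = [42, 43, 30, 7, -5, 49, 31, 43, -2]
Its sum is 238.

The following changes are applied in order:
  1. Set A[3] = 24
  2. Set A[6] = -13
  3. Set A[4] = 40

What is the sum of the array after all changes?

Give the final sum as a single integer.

Initial sum: 238
Change 1: A[3] 7 -> 24, delta = 17, sum = 255
Change 2: A[6] 31 -> -13, delta = -44, sum = 211
Change 3: A[4] -5 -> 40, delta = 45, sum = 256

Answer: 256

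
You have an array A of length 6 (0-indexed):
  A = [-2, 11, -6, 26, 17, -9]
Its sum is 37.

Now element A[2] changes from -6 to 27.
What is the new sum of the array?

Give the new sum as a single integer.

Answer: 70

Derivation:
Old value at index 2: -6
New value at index 2: 27
Delta = 27 - -6 = 33
New sum = old_sum + delta = 37 + (33) = 70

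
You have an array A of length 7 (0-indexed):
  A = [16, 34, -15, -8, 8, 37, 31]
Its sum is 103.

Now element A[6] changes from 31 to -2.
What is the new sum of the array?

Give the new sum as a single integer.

Answer: 70

Derivation:
Old value at index 6: 31
New value at index 6: -2
Delta = -2 - 31 = -33
New sum = old_sum + delta = 103 + (-33) = 70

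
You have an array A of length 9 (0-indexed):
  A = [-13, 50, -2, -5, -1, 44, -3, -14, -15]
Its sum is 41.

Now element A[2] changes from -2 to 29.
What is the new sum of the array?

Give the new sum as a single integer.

Answer: 72

Derivation:
Old value at index 2: -2
New value at index 2: 29
Delta = 29 - -2 = 31
New sum = old_sum + delta = 41 + (31) = 72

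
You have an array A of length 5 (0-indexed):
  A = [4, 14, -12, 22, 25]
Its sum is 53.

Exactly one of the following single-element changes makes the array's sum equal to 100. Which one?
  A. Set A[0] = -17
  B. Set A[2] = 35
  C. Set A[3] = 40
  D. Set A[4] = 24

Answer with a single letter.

Answer: B

Derivation:
Option A: A[0] 4->-17, delta=-21, new_sum=53+(-21)=32
Option B: A[2] -12->35, delta=47, new_sum=53+(47)=100 <-- matches target
Option C: A[3] 22->40, delta=18, new_sum=53+(18)=71
Option D: A[4] 25->24, delta=-1, new_sum=53+(-1)=52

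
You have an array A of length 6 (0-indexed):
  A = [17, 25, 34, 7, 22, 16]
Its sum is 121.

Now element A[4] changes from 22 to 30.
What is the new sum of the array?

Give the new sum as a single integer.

Old value at index 4: 22
New value at index 4: 30
Delta = 30 - 22 = 8
New sum = old_sum + delta = 121 + (8) = 129

Answer: 129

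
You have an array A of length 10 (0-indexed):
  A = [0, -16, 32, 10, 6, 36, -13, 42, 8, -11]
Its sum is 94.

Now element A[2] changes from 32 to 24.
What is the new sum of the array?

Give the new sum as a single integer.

Old value at index 2: 32
New value at index 2: 24
Delta = 24 - 32 = -8
New sum = old_sum + delta = 94 + (-8) = 86

Answer: 86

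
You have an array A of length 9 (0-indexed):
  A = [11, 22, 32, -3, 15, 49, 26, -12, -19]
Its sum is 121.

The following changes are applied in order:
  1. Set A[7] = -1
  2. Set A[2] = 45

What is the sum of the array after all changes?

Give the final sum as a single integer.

Answer: 145

Derivation:
Initial sum: 121
Change 1: A[7] -12 -> -1, delta = 11, sum = 132
Change 2: A[2] 32 -> 45, delta = 13, sum = 145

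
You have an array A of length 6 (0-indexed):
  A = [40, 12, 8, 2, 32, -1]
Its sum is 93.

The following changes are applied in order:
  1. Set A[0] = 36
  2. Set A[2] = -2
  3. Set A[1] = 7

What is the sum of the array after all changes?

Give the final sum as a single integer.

Initial sum: 93
Change 1: A[0] 40 -> 36, delta = -4, sum = 89
Change 2: A[2] 8 -> -2, delta = -10, sum = 79
Change 3: A[1] 12 -> 7, delta = -5, sum = 74

Answer: 74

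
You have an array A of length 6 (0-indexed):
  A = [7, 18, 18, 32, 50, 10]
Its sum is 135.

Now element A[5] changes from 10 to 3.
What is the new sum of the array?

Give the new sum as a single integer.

Answer: 128

Derivation:
Old value at index 5: 10
New value at index 5: 3
Delta = 3 - 10 = -7
New sum = old_sum + delta = 135 + (-7) = 128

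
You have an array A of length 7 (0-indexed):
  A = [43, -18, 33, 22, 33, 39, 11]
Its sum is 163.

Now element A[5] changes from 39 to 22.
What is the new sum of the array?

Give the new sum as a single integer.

Old value at index 5: 39
New value at index 5: 22
Delta = 22 - 39 = -17
New sum = old_sum + delta = 163 + (-17) = 146

Answer: 146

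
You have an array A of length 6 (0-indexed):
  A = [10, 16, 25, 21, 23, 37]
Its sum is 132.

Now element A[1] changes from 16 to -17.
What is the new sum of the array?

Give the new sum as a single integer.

Old value at index 1: 16
New value at index 1: -17
Delta = -17 - 16 = -33
New sum = old_sum + delta = 132 + (-33) = 99

Answer: 99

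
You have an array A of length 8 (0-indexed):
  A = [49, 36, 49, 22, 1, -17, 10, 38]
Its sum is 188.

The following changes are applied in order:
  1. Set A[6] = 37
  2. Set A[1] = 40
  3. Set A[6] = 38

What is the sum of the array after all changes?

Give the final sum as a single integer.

Answer: 220

Derivation:
Initial sum: 188
Change 1: A[6] 10 -> 37, delta = 27, sum = 215
Change 2: A[1] 36 -> 40, delta = 4, sum = 219
Change 3: A[6] 37 -> 38, delta = 1, sum = 220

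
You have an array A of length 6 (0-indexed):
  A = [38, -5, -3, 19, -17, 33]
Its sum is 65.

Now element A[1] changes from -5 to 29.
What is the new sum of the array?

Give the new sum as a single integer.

Old value at index 1: -5
New value at index 1: 29
Delta = 29 - -5 = 34
New sum = old_sum + delta = 65 + (34) = 99

Answer: 99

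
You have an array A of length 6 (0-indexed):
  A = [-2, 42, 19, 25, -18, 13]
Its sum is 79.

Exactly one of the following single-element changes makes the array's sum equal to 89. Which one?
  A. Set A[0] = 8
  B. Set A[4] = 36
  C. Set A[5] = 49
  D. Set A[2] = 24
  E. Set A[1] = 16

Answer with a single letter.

Answer: A

Derivation:
Option A: A[0] -2->8, delta=10, new_sum=79+(10)=89 <-- matches target
Option B: A[4] -18->36, delta=54, new_sum=79+(54)=133
Option C: A[5] 13->49, delta=36, new_sum=79+(36)=115
Option D: A[2] 19->24, delta=5, new_sum=79+(5)=84
Option E: A[1] 42->16, delta=-26, new_sum=79+(-26)=53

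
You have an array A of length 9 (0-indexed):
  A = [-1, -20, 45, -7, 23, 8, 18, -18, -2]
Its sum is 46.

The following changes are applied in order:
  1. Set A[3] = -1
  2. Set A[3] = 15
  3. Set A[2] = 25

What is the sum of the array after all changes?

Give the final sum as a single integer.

Answer: 48

Derivation:
Initial sum: 46
Change 1: A[3] -7 -> -1, delta = 6, sum = 52
Change 2: A[3] -1 -> 15, delta = 16, sum = 68
Change 3: A[2] 45 -> 25, delta = -20, sum = 48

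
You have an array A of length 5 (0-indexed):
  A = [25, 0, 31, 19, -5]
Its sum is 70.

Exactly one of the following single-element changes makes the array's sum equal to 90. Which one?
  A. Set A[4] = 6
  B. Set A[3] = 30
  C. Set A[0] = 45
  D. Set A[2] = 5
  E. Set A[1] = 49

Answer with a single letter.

Option A: A[4] -5->6, delta=11, new_sum=70+(11)=81
Option B: A[3] 19->30, delta=11, new_sum=70+(11)=81
Option C: A[0] 25->45, delta=20, new_sum=70+(20)=90 <-- matches target
Option D: A[2] 31->5, delta=-26, new_sum=70+(-26)=44
Option E: A[1] 0->49, delta=49, new_sum=70+(49)=119

Answer: C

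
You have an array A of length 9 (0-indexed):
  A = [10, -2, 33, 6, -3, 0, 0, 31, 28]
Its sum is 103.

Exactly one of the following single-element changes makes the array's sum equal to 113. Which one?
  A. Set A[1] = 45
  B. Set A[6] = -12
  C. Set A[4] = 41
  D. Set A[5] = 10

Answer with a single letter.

Option A: A[1] -2->45, delta=47, new_sum=103+(47)=150
Option B: A[6] 0->-12, delta=-12, new_sum=103+(-12)=91
Option C: A[4] -3->41, delta=44, new_sum=103+(44)=147
Option D: A[5] 0->10, delta=10, new_sum=103+(10)=113 <-- matches target

Answer: D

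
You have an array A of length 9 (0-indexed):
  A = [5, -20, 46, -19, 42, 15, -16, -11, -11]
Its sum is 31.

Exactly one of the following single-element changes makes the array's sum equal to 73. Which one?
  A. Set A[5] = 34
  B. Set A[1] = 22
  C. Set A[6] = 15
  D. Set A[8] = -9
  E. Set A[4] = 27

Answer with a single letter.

Answer: B

Derivation:
Option A: A[5] 15->34, delta=19, new_sum=31+(19)=50
Option B: A[1] -20->22, delta=42, new_sum=31+(42)=73 <-- matches target
Option C: A[6] -16->15, delta=31, new_sum=31+(31)=62
Option D: A[8] -11->-9, delta=2, new_sum=31+(2)=33
Option E: A[4] 42->27, delta=-15, new_sum=31+(-15)=16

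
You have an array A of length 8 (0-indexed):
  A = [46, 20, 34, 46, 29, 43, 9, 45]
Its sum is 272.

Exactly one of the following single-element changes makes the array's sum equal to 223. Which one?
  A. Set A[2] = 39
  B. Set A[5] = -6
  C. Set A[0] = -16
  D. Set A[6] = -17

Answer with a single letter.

Answer: B

Derivation:
Option A: A[2] 34->39, delta=5, new_sum=272+(5)=277
Option B: A[5] 43->-6, delta=-49, new_sum=272+(-49)=223 <-- matches target
Option C: A[0] 46->-16, delta=-62, new_sum=272+(-62)=210
Option D: A[6] 9->-17, delta=-26, new_sum=272+(-26)=246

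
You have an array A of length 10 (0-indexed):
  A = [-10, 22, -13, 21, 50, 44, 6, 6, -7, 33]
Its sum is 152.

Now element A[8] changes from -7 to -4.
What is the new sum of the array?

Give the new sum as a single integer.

Answer: 155

Derivation:
Old value at index 8: -7
New value at index 8: -4
Delta = -4 - -7 = 3
New sum = old_sum + delta = 152 + (3) = 155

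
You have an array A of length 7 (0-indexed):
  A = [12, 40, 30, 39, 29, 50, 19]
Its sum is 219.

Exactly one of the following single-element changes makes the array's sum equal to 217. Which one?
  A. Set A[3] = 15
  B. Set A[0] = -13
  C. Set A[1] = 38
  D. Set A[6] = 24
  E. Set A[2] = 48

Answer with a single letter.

Answer: C

Derivation:
Option A: A[3] 39->15, delta=-24, new_sum=219+(-24)=195
Option B: A[0] 12->-13, delta=-25, new_sum=219+(-25)=194
Option C: A[1] 40->38, delta=-2, new_sum=219+(-2)=217 <-- matches target
Option D: A[6] 19->24, delta=5, new_sum=219+(5)=224
Option E: A[2] 30->48, delta=18, new_sum=219+(18)=237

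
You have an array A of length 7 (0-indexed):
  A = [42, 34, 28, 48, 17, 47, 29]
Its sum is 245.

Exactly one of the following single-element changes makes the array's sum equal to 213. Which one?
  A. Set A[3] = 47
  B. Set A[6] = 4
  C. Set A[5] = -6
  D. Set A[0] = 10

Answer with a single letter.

Answer: D

Derivation:
Option A: A[3] 48->47, delta=-1, new_sum=245+(-1)=244
Option B: A[6] 29->4, delta=-25, new_sum=245+(-25)=220
Option C: A[5] 47->-6, delta=-53, new_sum=245+(-53)=192
Option D: A[0] 42->10, delta=-32, new_sum=245+(-32)=213 <-- matches target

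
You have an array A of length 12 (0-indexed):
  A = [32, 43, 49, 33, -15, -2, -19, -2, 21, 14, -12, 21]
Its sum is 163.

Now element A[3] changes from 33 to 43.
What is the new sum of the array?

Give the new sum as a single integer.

Old value at index 3: 33
New value at index 3: 43
Delta = 43 - 33 = 10
New sum = old_sum + delta = 163 + (10) = 173

Answer: 173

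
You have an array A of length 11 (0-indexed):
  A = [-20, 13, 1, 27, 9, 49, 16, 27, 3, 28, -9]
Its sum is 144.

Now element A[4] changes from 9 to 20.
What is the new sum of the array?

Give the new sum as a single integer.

Answer: 155

Derivation:
Old value at index 4: 9
New value at index 4: 20
Delta = 20 - 9 = 11
New sum = old_sum + delta = 144 + (11) = 155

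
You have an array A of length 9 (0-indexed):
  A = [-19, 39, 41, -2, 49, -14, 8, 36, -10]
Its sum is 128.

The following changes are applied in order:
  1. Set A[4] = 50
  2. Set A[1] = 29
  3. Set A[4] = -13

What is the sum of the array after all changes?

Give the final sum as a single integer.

Initial sum: 128
Change 1: A[4] 49 -> 50, delta = 1, sum = 129
Change 2: A[1] 39 -> 29, delta = -10, sum = 119
Change 3: A[4] 50 -> -13, delta = -63, sum = 56

Answer: 56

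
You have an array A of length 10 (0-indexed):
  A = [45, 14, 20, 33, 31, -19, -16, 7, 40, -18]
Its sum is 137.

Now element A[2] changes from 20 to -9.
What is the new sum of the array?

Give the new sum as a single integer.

Old value at index 2: 20
New value at index 2: -9
Delta = -9 - 20 = -29
New sum = old_sum + delta = 137 + (-29) = 108

Answer: 108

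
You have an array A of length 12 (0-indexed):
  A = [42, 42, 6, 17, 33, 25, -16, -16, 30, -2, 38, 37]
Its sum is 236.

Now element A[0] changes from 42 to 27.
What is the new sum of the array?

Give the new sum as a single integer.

Answer: 221

Derivation:
Old value at index 0: 42
New value at index 0: 27
Delta = 27 - 42 = -15
New sum = old_sum + delta = 236 + (-15) = 221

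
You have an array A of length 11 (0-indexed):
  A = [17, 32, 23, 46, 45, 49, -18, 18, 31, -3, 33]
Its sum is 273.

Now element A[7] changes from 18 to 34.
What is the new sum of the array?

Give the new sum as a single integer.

Answer: 289

Derivation:
Old value at index 7: 18
New value at index 7: 34
Delta = 34 - 18 = 16
New sum = old_sum + delta = 273 + (16) = 289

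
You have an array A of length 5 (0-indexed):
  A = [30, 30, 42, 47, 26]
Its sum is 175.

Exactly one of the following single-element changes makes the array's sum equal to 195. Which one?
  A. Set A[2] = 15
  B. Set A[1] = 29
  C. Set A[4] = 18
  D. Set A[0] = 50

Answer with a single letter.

Answer: D

Derivation:
Option A: A[2] 42->15, delta=-27, new_sum=175+(-27)=148
Option B: A[1] 30->29, delta=-1, new_sum=175+(-1)=174
Option C: A[4] 26->18, delta=-8, new_sum=175+(-8)=167
Option D: A[0] 30->50, delta=20, new_sum=175+(20)=195 <-- matches target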